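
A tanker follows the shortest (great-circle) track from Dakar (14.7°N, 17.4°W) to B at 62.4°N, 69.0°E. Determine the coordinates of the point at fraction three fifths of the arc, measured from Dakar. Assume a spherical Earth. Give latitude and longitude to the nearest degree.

≈ 51°N, 16°E

Write both endpoints as unit vectors p₁, p₂ with components (cos φ cos λ, cos φ sin λ, sin φ).
The central angle between the endpoints is δ = arccos(p₁·p₂) ≈ 1.315 rad (75.3°).
Interpolate at f = 3/5 with slerp weights a = sin((1−f)δ)/sin δ ≈ 0.519, b = sin(fδ)/sin δ ≈ 0.734.
p = a·p₁ + b·p₂ ≈ (0.601, 0.167, 0.782); φ = arcsin(p_z) ≈ 51.42°, λ = atan2(p_y, p_x) ≈ 15.55°.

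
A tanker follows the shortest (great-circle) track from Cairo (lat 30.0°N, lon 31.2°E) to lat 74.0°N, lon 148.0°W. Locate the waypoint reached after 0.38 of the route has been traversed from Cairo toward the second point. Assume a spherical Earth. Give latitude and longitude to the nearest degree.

The haversine formula gives a central angle δ ≈ 1.326 rad (76.0°) between the endpoints.
Interpolate at f = 0.38 with slerp weights a = sin((1−f)δ)/sin δ ≈ 0.755, b = sin(fδ)/sin δ ≈ 0.498.
p = a·p₁ + b·p₂ ≈ (0.443, 0.266, 0.856); φ = arcsin(p_z) ≈ 58.88°, λ = atan2(p_y, p_x) ≈ 30.99°.

≈ lat 59°N, lon 31°E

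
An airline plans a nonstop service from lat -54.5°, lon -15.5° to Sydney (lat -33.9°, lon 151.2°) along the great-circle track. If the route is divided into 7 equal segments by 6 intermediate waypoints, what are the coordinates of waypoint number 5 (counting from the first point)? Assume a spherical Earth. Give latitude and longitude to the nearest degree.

≈ lat -59°, lon 145°

Write both endpoints as unit vectors p₁, p₂ with components (cos φ cos λ, cos φ sin λ, sin φ).
The central angle between the endpoints is δ = arccos(p₁·p₂) ≈ 1.586 rad (90.9°).
Interpolate at f = 5/7 with slerp weights a = sin((1−f)δ)/sin δ ≈ 0.438, b = sin(fδ)/sin δ ≈ 0.906.
p = a·p₁ + b·p₂ ≈ (-0.414, 0.294, -0.862); φ = arcsin(p_z) ≈ -59.49°, λ = atan2(p_y, p_x) ≈ 144.58°.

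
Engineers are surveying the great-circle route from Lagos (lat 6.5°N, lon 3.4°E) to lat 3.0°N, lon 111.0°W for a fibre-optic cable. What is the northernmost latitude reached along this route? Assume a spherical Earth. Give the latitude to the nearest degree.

The great circle lies in the plane with unit normal n̂ = (p₁ × p₂)/|p₁ × p₂|.
Here n̂_z ≈ -0.988; the vertex latitude is φ_max = arccos|n̂_z| ≈ 9.0°.

≈ 9°N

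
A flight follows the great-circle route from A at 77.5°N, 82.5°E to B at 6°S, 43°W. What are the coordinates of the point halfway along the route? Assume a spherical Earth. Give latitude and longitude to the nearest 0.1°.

Write both endpoints as unit vectors p₁, p₂ with components (cos φ cos λ, cos φ sin λ, sin φ).
The central angle between the endpoints is δ = arccos(p₁·p₂) ≈ 1.800 rad (103.1°).
Interpolate at f = 1/2 with slerp weights a = sin((1−f)δ)/sin δ ≈ 0.804, b = sin(fδ)/sin δ ≈ 0.804.
p = a·p₁ + b·p₂ ≈ (0.608, -0.373, 0.701); φ = arcsin(p_z) ≈ 44.52°, λ = atan2(p_y, p_x) ≈ -31.54°.

≈ 44.5°N, 31.5°W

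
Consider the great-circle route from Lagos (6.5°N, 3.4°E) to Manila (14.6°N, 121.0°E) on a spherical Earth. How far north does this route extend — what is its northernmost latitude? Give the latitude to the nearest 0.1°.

The great circle lies in the plane with unit normal n̂ = (p₁ × p₂)/|p₁ × p₂|.
Here n̂_z ≈ +0.937; the vertex latitude is φ_max = arccos|n̂_z| ≈ 20.4°.

≈ 20.4°N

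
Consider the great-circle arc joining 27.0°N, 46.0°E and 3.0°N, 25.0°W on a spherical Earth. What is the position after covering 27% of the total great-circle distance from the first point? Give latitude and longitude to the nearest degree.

The haversine formula gives a central angle δ ≈ 1.252 rad (71.7°) between the endpoints.
Interpolate at f = 0.27 with slerp weights a = sin((1−f)δ)/sin δ ≈ 0.834, b = sin(fδ)/sin δ ≈ 0.349.
p = a·p₁ + b·p₂ ≈ (0.832, 0.387, 0.397); φ = arcsin(p_z) ≈ 23.38°, λ = atan2(p_y, p_x) ≈ 24.95°.

≈ 23°N, 25°E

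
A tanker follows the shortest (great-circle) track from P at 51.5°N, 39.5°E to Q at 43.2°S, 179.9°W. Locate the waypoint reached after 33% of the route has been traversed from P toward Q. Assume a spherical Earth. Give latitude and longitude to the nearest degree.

≈ 31°N, 103°E

Write both endpoints as unit vectors p₁, p₂ with components (cos φ cos λ, cos φ sin λ, sin φ).
The central angle between the endpoints is δ = arccos(p₁·p₂) ≈ 2.660 rad (152.4°).
Interpolate at f = 0.33 with slerp weights a = sin((1−f)δ)/sin δ ≈ 2.112, b = sin(fδ)/sin δ ≈ 1.662.
p = a·p₁ + b·p₂ ≈ (-0.197, 0.834, 0.515); φ = arcsin(p_z) ≈ 31.01°, λ = atan2(p_y, p_x) ≈ 103.29°.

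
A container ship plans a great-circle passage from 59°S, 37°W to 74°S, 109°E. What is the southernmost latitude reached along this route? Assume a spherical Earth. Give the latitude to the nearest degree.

The great circle lies in the plane with unit normal n̂ = (p₁ × p₂)/|p₁ × p₂|.
Here n̂_z ≈ +0.112; the vertex latitude is φ_max = arccos|n̂_z| ≈ 83.6°.
Check via Clairaut: cos φ_max = |cos φ₁| · sin C = cos(59.0°)·sin(167.4°) ≈ 0.112, again giving ≈ 83.6°.

≈ 84°S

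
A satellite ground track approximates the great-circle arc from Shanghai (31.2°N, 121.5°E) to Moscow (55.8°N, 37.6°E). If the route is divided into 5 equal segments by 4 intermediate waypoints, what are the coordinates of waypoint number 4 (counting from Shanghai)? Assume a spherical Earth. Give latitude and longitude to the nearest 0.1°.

Convert each endpoint to a unit vector on the sphere (x = cos φ cos λ, y = cos φ sin λ, z = sin φ).
The central angle between the endpoints is δ = arccos(p₁·p₂) ≈ 1.071 rad (61.3°).
Interpolate at f = 4/5 with slerp weights a = sin((1−f)δ)/sin δ ≈ 0.242, b = sin(fδ)/sin δ ≈ 0.861.
p = a·p₁ + b·p₂ ≈ (0.275, 0.472, 0.838); φ = arcsin(p_z) ≈ 56.89°, λ = atan2(p_y, p_x) ≈ 59.75°.

≈ (56.9°N, 59.7°E)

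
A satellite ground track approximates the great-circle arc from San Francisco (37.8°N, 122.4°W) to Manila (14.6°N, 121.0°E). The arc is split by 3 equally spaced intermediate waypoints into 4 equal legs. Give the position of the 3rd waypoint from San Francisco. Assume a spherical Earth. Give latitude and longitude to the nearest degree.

From cos δ = sin φ₁ sin φ₂ + cos φ₁ cos φ₂ cos Δλ, the central angle is δ ≈ 1.760 rad (100.8°).
Interpolate at f = 3/4 with slerp weights a = sin((1−f)δ)/sin δ ≈ 0.434, b = sin(fδ)/sin δ ≈ 0.986.
p = a·p₁ + b·p₂ ≈ (-0.675, 0.529, 0.514); φ = arcsin(p_z) ≈ 30.96°, λ = atan2(p_y, p_x) ≈ 141.93°.

≈ 31°N, 142°E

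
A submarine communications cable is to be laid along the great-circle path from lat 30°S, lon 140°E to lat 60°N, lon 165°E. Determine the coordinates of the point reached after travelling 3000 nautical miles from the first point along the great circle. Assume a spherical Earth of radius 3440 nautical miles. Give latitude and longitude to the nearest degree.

≈ lat 19°N, lon 150°E

From cos δ = sin φ₁ sin φ₂ + cos φ₁ cos φ₂ cos Δλ, the central angle is δ ≈ 1.611 rad (92.3°). The total great-circle distance is δ·R ≈ 1.611 × 3440 ≈ 5543 nmi, so the target fraction is f = 3000/5543 ≈ 0.541.
Interpolate at f ≈ 0.541 with slerp weights a = sin((1−f)δ)/sin δ ≈ 0.674, b = sin(fδ)/sin δ ≈ 0.766.
p = a·p₁ + b·p₂ ≈ (-0.817, 0.475, 0.326); φ = arcsin(p_z) ≈ 19.06°, λ = atan2(p_y, p_x) ≈ 149.86°.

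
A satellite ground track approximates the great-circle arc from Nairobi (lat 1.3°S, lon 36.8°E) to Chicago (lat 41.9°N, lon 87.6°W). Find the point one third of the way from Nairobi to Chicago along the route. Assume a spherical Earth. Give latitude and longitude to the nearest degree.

≈ lat 26°N, lon 9°E

The haversine formula gives a central angle δ ≈ 2.021 rad (115.8°) between the endpoints.
Interpolate at f = 1/3 with slerp weights a = sin((1−f)δ)/sin δ ≈ 1.083, b = sin(fδ)/sin δ ≈ 0.693.
p = a·p₁ + b·p₂ ≈ (0.889, 0.133, 0.438); φ = arcsin(p_z) ≈ 26.00°, λ = atan2(p_y, p_x) ≈ 8.53°.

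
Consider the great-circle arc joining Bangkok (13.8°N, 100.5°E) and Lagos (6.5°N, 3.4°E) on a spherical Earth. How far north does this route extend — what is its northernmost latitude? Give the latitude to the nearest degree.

The great circle lies in the plane with unit normal n̂ = (p₁ × p₂)/|p₁ × p₂|.
Here n̂_z ≈ -0.962; the vertex latitude is φ_max = arccos|n̂_z| ≈ 15.9°.
Check via Clairaut: cos φ_max = |cos φ₁| · sin C = cos(13.8°)·sin(82.0°) ≈ 0.962, again giving ≈ 15.9°.

≈ 16°N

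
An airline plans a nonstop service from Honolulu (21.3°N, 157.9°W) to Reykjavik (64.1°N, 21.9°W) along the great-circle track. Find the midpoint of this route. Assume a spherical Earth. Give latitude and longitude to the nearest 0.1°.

≈ 61.4°N, 131.7°W

Convert each endpoint to a unit vector on the sphere (x = cos φ cos λ, y = cos φ sin λ, z = sin φ).
The central angle between the endpoints is δ = arccos(p₁·p₂) ≈ 1.537 rad (88.1°).
Interpolate at f = 1/2 with slerp weights a = sin((1−f)δ)/sin δ ≈ 0.695, b = sin(fδ)/sin δ ≈ 0.695.
p = a·p₁ + b·p₂ ≈ (-0.318, -0.357, 0.878); φ = arcsin(p_z) ≈ 61.42°, λ = atan2(p_y, p_x) ≈ -131.73°.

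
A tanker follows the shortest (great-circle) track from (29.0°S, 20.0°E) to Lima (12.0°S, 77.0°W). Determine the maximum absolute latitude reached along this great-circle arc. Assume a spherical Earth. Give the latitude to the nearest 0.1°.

The great circle lies in the plane with unit normal n̂ = (p₁ × p₂)/|p₁ × p₂|.
Here n̂_z ≈ -0.849; the vertex latitude is φ_max = arccos|n̂_z| ≈ 31.9°.

≈ 31.9°S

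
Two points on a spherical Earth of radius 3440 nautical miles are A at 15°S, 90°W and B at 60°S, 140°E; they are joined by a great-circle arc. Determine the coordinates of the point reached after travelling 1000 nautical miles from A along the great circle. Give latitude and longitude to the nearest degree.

From cos δ = sin φ₁ sin φ₂ + cos φ₁ cos φ₂ cos Δλ, the central angle is δ ≈ 1.657 rad (95.0°). The total great-circle distance is δ·R ≈ 1.657 × 3440 ≈ 5701 nmi, so the target fraction is f = 1000/5701 ≈ 0.175.
Interpolate at f ≈ 0.175 with slerp weights a = sin((1−f)δ)/sin δ ≈ 0.983, b = sin(fδ)/sin δ ≈ 0.288.
p = a·p₁ + b·p₂ ≈ (-0.110, -0.857, -0.504); φ = arcsin(p_z) ≈ -30.23°, λ = atan2(p_y, p_x) ≈ -97.33°.

≈ 30°S, 97°W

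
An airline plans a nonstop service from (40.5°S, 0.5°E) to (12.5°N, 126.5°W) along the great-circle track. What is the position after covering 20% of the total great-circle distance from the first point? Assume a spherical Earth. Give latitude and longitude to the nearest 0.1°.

≈ (42.4°S, 33.2°W)

From cos δ = sin φ₁ sin φ₂ + cos φ₁ cos φ₂ cos Δλ, the central angle is δ ≈ 2.199 rad (126.0°).
Interpolate at f = 0.20 with slerp weights a = sin((1−f)δ)/sin δ ≈ 1.214, b = sin(fδ)/sin δ ≈ 0.526.
p = a·p₁ + b·p₂ ≈ (0.618, -0.405, -0.674); φ = arcsin(p_z) ≈ -42.41°, λ = atan2(p_y, p_x) ≈ -33.24°.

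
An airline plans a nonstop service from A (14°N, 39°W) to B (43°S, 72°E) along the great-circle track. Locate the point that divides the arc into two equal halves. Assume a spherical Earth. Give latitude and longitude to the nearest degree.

From cos δ = sin φ₁ sin φ₂ + cos φ₁ cos φ₂ cos Δλ, the central angle is δ ≈ 2.003 rad (114.8°).
Interpolate at f = 1/2 with slerp weights a = sin((1−f)δ)/sin δ ≈ 0.928, b = sin(fδ)/sin δ ≈ 0.928.
p = a·p₁ + b·p₂ ≈ (0.909, 0.079, -0.408); φ = arcsin(p_z) ≈ -24.10°, λ = atan2(p_y, p_x) ≈ 4.95°.

≈ (24°S, 5°E)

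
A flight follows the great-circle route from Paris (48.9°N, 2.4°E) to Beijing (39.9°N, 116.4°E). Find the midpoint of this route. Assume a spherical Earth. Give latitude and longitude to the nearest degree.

≈ (61°N, 66°E)

Convert each endpoint to a unit vector on the sphere (x = cos φ cos λ, y = cos φ sin λ, z = sin φ).
The central angle between the endpoints is δ = arccos(p₁·p₂) ≈ 1.289 rad (73.8°).
Interpolate at f = 1/2 with slerp weights a = sin((1−f)δ)/sin δ ≈ 0.625, b = sin(fδ)/sin δ ≈ 0.625.
p = a·p₁ + b·p₂ ≈ (0.197, 0.447, 0.872); φ = arcsin(p_z) ≈ 60.75°, λ = atan2(p_y, p_x) ≈ 66.17°.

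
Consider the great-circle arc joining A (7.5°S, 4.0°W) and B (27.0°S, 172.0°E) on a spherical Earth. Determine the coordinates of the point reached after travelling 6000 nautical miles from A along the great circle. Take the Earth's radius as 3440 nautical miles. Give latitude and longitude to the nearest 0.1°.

The haversine formula gives a central angle δ ≈ 2.536 rad (145.3°) between the endpoints. The total great-circle distance is δ·R ≈ 2.536 × 3440 ≈ 8723 nmi, so the target fraction is f = 6000/8723 ≈ 0.688.
Interpolate at f ≈ 0.688 with slerp weights a = sin((1−f)δ)/sin δ ≈ 1.249, b = sin(fδ)/sin δ ≈ 1.730.
p = a·p₁ + b·p₂ ≈ (-0.291, 0.128, -0.948); φ = arcsin(p_z) ≈ -71.48°, λ = atan2(p_y, p_x) ≈ 156.22°.

≈ (71.5°S, 156.2°E)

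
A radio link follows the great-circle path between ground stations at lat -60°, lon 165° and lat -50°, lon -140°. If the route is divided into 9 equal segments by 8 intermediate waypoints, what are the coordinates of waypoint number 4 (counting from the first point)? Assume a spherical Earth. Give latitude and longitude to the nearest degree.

From cos δ = sin φ₁ sin φ₂ + cos φ₁ cos φ₂ cos Δλ, the central angle is δ ≈ 0.559 rad (32.0°).
Interpolate at f = 4/9 with slerp weights a = sin((1−f)δ)/sin δ ≈ 0.576, b = sin(fδ)/sin δ ≈ 0.464.
p = a·p₁ + b·p₂ ≈ (-0.507, -0.117, -0.854); φ = arcsin(p_z) ≈ -58.67°, λ = atan2(p_y, p_x) ≈ -166.99°.

≈ lat -59°, lon -167°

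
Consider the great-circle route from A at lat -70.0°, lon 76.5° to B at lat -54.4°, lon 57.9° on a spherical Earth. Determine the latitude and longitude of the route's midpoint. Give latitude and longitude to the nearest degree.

The haversine formula gives a central angle δ ≈ 0.309 rad (17.7°) between the endpoints.
Interpolate at f = 1/2 with slerp weights a = sin((1−f)δ)/sin δ ≈ 0.506, b = sin(fδ)/sin δ ≈ 0.506.
p = a·p₁ + b·p₂ ≈ (0.197, 0.418, -0.887); φ = arcsin(p_z) ≈ -62.49°, λ = atan2(p_y, p_x) ≈ 64.76°.

≈ lat -62°, lon 65°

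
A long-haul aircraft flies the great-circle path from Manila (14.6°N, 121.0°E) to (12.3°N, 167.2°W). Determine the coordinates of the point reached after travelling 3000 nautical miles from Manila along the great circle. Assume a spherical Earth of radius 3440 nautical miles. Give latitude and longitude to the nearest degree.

≈ (15°N, 173°E)

Write both endpoints as unit vectors p₁, p₂ with components (cos φ cos λ, cos φ sin λ, sin φ).
The central angle between the endpoints is δ = arccos(p₁·p₂) ≈ 1.214 rad (69.6°). The total great-circle distance is δ·R ≈ 1.214 × 3440 ≈ 4177 nmi, so the target fraction is f = 3000/4177 ≈ 0.718.
Interpolate at f ≈ 0.718 with slerp weights a = sin((1−f)δ)/sin δ ≈ 0.358, b = sin(fδ)/sin δ ≈ 0.817.
p = a·p₁ + b·p₂ ≈ (-0.957, 0.120, 0.264); φ = arcsin(p_z) ≈ 15.33°, λ = atan2(p_y, p_x) ≈ 172.84°.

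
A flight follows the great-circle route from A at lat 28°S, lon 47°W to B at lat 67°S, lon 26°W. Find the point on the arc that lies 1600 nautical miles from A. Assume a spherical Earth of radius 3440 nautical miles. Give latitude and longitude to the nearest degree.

Write both endpoints as unit vectors p₁, p₂ with components (cos φ cos λ, cos φ sin λ, sin φ).
The central angle between the endpoints is δ = arccos(p₁·p₂) ≈ 0.716 rad (41.0°). The total great-circle distance is δ·R ≈ 0.716 × 3440 ≈ 2464 nmi, so the target fraction is f = 1600/2464 ≈ 0.649.
Interpolate at f ≈ 0.649 with slerp weights a = sin((1−f)δ)/sin δ ≈ 0.379, b = sin(fδ)/sin δ ≈ 0.683.
p = a·p₁ + b·p₂ ≈ (0.468, -0.361, -0.807); φ = arcsin(p_z) ≈ -53.76°, λ = atan2(p_y, p_x) ≈ -37.69°.

≈ lat 54°S, lon 38°W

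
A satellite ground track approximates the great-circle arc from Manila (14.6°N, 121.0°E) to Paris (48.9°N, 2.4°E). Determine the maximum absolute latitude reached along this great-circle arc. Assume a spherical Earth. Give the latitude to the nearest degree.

The great circle lies in the plane with unit normal n̂ = (p₁ × p₂)/|p₁ × p₂|.
Here n̂_z ≈ -0.562; the vertex latitude is φ_max = arccos|n̂_z| ≈ 55.8°.

≈ 56°N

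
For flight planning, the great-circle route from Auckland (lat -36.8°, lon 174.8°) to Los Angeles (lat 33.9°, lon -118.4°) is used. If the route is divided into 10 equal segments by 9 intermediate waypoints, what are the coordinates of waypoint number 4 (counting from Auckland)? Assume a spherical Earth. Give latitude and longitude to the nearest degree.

Convert each endpoint to a unit vector on the sphere (x = cos φ cos λ, y = cos φ sin λ, z = sin φ).
The central angle between the endpoints is δ = arccos(p₁·p₂) ≈ 1.643 rad (94.1°).
Interpolate at f = 4/10 with slerp weights a = sin((1−f)δ)/sin δ ≈ 0.836, b = sin(fδ)/sin δ ≈ 0.613.
p = a·p₁ + b·p₂ ≈ (-0.908, -0.387, -0.159); φ = arcsin(p_z) ≈ -9.15°, λ = atan2(p_y, p_x) ≈ -156.95°.

≈ lat -9°, lon -157°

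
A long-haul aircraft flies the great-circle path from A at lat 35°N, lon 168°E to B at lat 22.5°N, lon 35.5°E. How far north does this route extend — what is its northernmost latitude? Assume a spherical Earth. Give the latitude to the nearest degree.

≈ 54°N

The great circle lies in the plane with unit normal n̂ = (p₁ × p₂)/|p₁ × p₂|.
Here n̂_z ≈ -0.583; the vertex latitude is φ_max = arccos|n̂_z| ≈ 54.3°.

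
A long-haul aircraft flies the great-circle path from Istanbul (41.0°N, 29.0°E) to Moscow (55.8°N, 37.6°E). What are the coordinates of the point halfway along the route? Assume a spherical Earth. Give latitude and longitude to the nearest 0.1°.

From cos δ = sin φ₁ sin φ₂ + cos φ₁ cos φ₂ cos Δλ, the central angle is δ ≈ 0.276 rad (15.8°).
Interpolate at f = 1/2 with slerp weights a = sin((1−f)δ)/sin δ ≈ 0.505, b = sin(fδ)/sin δ ≈ 0.505.
p = a·p₁ + b·p₂ ≈ (0.558, 0.358, 0.749); φ = arcsin(p_z) ≈ 48.48°, λ = atan2(p_y, p_x) ≈ 32.67°.

≈ 48.5°N, 32.7°E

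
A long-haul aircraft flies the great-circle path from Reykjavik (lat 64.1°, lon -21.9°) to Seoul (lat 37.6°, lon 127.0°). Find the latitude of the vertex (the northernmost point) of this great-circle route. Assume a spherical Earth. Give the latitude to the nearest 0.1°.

The great circle lies in the plane with unit normal n̂ = (p₁ × p₂)/|p₁ × p₂|.
Here n̂_z ≈ +0.185; the vertex latitude is φ_max = arccos|n̂_z| ≈ 79.4°.
Check via Clairaut: cos φ_max = |cos φ₁| · sin C = cos(64.1°)·sin(25.0°) ≈ 0.185, again giving ≈ 79.4°.

≈ 79.4°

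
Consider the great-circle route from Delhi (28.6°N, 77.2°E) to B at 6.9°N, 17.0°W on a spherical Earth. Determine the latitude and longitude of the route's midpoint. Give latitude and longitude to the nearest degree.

Write both endpoints as unit vectors p₁, p₂ with components (cos φ cos λ, cos φ sin λ, sin φ).
The central angle between the endpoints is δ = arccos(p₁·p₂) ≈ 1.577 rad (90.4°).
Interpolate at f = 1/2 with slerp weights a = sin((1−f)δ)/sin δ ≈ 0.709, b = sin(fδ)/sin δ ≈ 0.709.
p = a·p₁ + b·p₂ ≈ (0.811, 0.401, 0.425); φ = arcsin(p_z) ≈ 25.14°, λ = atan2(p_y, p_x) ≈ 26.32°.

≈ 25°N, 26°E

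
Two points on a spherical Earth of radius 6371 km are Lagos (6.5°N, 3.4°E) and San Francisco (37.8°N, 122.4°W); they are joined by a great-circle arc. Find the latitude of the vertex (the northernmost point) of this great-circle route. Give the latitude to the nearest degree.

≈ 46°N

The great circle lies in the plane with unit normal n̂ = (p₁ × p₂)/|p₁ × p₂|.
Here n̂_z ≈ -0.691; the vertex latitude is φ_max = arccos|n̂_z| ≈ 46.3°.
Check via Clairaut: cos φ_max = |cos φ₁| · sin C = cos(6.5°)·sin(44.1°) ≈ 0.691, again giving ≈ 46.3°.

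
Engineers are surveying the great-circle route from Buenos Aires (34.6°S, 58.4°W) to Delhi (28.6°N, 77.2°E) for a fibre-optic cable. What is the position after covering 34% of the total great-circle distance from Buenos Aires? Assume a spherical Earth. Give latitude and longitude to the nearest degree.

From cos δ = sin φ₁ sin φ₂ + cos φ₁ cos φ₂ cos Δλ, the central angle is δ ≈ 2.479 rad (142.0°).
Interpolate at f = 0.34 with slerp weights a = sin((1−f)δ)/sin δ ≈ 1.621, b = sin(fδ)/sin δ ≈ 1.213.
p = a·p₁ + b·p₂ ≈ (0.935, -0.098, -0.340); φ = arcsin(p_z) ≈ -19.88°, λ = atan2(p_y, p_x) ≈ -6.00°.

≈ (20°S, 6°W)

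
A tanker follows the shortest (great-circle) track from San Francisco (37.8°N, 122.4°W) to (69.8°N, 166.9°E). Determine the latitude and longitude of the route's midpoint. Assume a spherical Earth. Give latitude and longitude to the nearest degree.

≈ (58°N, 142°W)

Write both endpoints as unit vectors p₁, p₂ with components (cos φ cos λ, cos φ sin λ, sin φ).
The central angle between the endpoints is δ = arccos(p₁·p₂) ≈ 0.843 rad (48.3°).
Interpolate at f = 1/2 with slerp weights a = sin((1−f)δ)/sin δ ≈ 0.548, b = sin(fδ)/sin δ ≈ 0.548.
p = a·p₁ + b·p₂ ≈ (-0.416, -0.323, 0.850); φ = arcsin(p_z) ≈ 58.22°, λ = atan2(p_y, p_x) ≈ -142.22°.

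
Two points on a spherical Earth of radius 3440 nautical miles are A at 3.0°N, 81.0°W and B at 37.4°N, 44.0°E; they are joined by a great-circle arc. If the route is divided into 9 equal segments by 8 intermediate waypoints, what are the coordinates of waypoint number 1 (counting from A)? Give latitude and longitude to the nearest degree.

≈ 12°N, 72°W

From cos δ = sin φ₁ sin φ₂ + cos φ₁ cos φ₂ cos Δλ, the central angle is δ ≈ 2.008 rad (115.0°).
Interpolate at f = 1/9 with slerp weights a = sin((1−f)δ)/sin δ ≈ 1.079, b = sin(fδ)/sin δ ≈ 0.244.
p = a·p₁ + b·p₂ ≈ (0.308, -0.929, 0.205); φ = arcsin(p_z) ≈ 11.82°, λ = atan2(p_y, p_x) ≈ -71.66°.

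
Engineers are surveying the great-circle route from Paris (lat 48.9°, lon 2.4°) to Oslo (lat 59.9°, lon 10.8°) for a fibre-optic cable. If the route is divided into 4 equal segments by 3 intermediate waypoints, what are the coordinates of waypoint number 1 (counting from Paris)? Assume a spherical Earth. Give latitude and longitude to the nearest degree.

From cos δ = sin φ₁ sin φ₂ + cos φ₁ cos φ₂ cos Δλ, the central angle is δ ≈ 0.210 rad (12.0°).
Interpolate at f = 1/4 with slerp weights a = sin((1−f)δ)/sin δ ≈ 0.752, b = sin(fδ)/sin δ ≈ 0.252.
p = a·p₁ + b·p₂ ≈ (0.618, 0.044, 0.785); φ = arcsin(p_z) ≈ 51.70°, λ = atan2(p_y, p_x) ≈ 4.11°.

≈ lat 52°, lon 4°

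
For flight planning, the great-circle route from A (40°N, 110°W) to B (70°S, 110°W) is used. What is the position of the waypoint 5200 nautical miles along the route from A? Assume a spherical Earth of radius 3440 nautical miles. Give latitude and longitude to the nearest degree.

≈ (47°S, 110°W)

Write both endpoints as unit vectors p₁, p₂ with components (cos φ cos λ, cos φ sin λ, sin φ).
The central angle between the endpoints is δ = arccos(p₁·p₂) ≈ 1.920 rad (110.0°). The total great-circle distance is δ·R ≈ 1.920 × 3440 ≈ 6604 nmi, so the target fraction is f = 5200/6604 ≈ 0.787.
Interpolate at f ≈ 0.787 with slerp weights a = sin((1−f)δ)/sin δ ≈ 0.422, b = sin(fδ)/sin δ ≈ 1.062.
p = a·p₁ + b·p₂ ≈ (-0.235, -0.646, -0.727); φ = arcsin(p_z) ≈ -46.61°, λ = atan2(p_y, p_x) ≈ -110.00°.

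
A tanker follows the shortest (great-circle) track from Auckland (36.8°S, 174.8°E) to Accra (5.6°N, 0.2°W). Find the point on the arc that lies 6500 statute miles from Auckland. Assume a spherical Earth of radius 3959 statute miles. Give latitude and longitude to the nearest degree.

≈ 48°S, 9°E

Write both endpoints as unit vectors p₁, p₂ with components (cos φ cos λ, cos φ sin λ, sin φ).
The central angle between the endpoints is δ = arccos(p₁·p₂) ≈ 2.591 rad (148.5°). The total great-circle distance is δ·R ≈ 2.591 × 3959 ≈ 10259 mi, so the target fraction is f = 6500/10259 ≈ 0.634.
Interpolate at f ≈ 0.634 with slerp weights a = sin((1−f)δ)/sin δ ≈ 1.555, b = sin(fδ)/sin δ ≈ 1.907.
p = a·p₁ + b·p₂ ≈ (0.658, 0.106, -0.745); φ = arcsin(p_z) ≈ -48.17°, λ = atan2(p_y, p_x) ≈ 9.16°.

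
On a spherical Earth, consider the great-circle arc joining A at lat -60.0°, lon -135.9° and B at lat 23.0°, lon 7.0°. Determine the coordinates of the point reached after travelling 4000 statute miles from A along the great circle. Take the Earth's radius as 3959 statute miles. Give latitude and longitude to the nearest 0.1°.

≈ lat -46.3°, lon -29.9°

Convert each endpoint to a unit vector on the sphere (x = cos φ cos λ, y = cos φ sin λ, z = sin φ).
The central angle between the endpoints is δ = arccos(p₁·p₂) ≈ 2.354 rad (134.9°). The total great-circle distance is δ·R ≈ 2.354 × 3959 ≈ 9319 mi, so the target fraction is f = 4000/9319 ≈ 0.429.
Interpolate at f ≈ 0.429 with slerp weights a = sin((1−f)δ)/sin δ ≈ 1.375, b = sin(fδ)/sin δ ≈ 1.195.
p = a·p₁ + b·p₂ ≈ (0.598, -0.344, -0.724); φ = arcsin(p_z) ≈ -46.35°, λ = atan2(p_y, p_x) ≈ -29.92°.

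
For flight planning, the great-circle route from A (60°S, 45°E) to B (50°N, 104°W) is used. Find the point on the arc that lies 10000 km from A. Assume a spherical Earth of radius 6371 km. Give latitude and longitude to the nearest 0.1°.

≈ (7.9°S, 58.8°W)

Convert each endpoint to a unit vector on the sphere (x = cos φ cos λ, y = cos φ sin λ, z = sin φ).
The central angle between the endpoints is δ = arccos(p₁·p₂) ≈ 2.790 rad (159.9°). The total great-circle distance is δ·R ≈ 2.790 × 6371 ≈ 17777 km, so the target fraction is f = 10000/17777 ≈ 0.563.
Interpolate at f ≈ 0.563 with slerp weights a = sin((1−f)δ)/sin δ ≈ 2.729, b = sin(fδ)/sin δ ≈ 2.905.
p = a·p₁ + b·p₂ ≈ (0.513, -0.847, -0.138); φ = arcsin(p_z) ≈ -7.92°, λ = atan2(p_y, p_x) ≈ -58.80°.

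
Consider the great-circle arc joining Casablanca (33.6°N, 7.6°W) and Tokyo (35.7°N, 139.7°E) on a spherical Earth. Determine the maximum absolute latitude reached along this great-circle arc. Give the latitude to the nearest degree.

The great circle lies in the plane with unit normal n̂ = (p₁ × p₂)/|p₁ × p₂|.
Here n̂_z ≈ +0.377; the vertex latitude is φ_max = arccos|n̂_z| ≈ 67.9°.
Check via Clairaut: cos φ_max = |cos φ₁| · sin C = cos(33.6°)·sin(26.9°) ≈ 0.377, again giving ≈ 67.9°.

≈ 68°N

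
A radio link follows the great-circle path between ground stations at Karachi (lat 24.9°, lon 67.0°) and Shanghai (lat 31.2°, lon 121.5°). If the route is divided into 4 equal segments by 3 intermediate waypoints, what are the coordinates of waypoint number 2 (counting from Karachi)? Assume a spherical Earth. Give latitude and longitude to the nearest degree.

From cos δ = sin φ₁ sin φ₂ + cos φ₁ cos φ₂ cos Δλ, the central angle is δ ≈ 0.838 rad (48.0°).
Interpolate at f = 2/4 with slerp weights a = sin((1−f)δ)/sin δ ≈ 0.547, b = sin(fδ)/sin δ ≈ 0.547.
p = a·p₁ + b·p₂ ≈ (-0.051, 0.856, 0.514); φ = arcsin(p_z) ≈ 30.93°, λ = atan2(p_y, p_x) ≈ 93.38°.

≈ lat 31°, lon 93°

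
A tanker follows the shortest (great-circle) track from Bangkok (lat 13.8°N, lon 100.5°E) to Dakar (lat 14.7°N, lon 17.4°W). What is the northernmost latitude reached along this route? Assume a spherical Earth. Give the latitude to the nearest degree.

The great circle lies in the plane with unit normal n̂ = (p₁ × p₂)/|p₁ × p₂|.
Here n̂_z ≈ -0.897; the vertex latitude is φ_max = arccos|n̂_z| ≈ 26.2°.
Check via Clairaut: cos φ_max = |cos φ₁| · sin C = cos(13.8°)·sin(67.5°) ≈ 0.897, again giving ≈ 26.2°.

≈ 26°N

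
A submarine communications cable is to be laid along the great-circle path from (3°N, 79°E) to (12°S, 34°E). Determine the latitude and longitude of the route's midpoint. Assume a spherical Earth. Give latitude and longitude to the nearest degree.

Convert each endpoint to a unit vector on the sphere (x = cos φ cos λ, y = cos φ sin λ, z = sin φ).
The central angle between the endpoints is δ = arccos(p₁·p₂) ≈ 0.823 rad (47.2°).
Interpolate at f = 1/2 with slerp weights a = sin((1−f)δ)/sin δ ≈ 0.546, b = sin(fδ)/sin δ ≈ 0.546.
p = a·p₁ + b·p₂ ≈ (0.546, 0.833, -0.085); φ = arcsin(p_z) ≈ -4.87°, λ = atan2(p_y, p_x) ≈ 56.75°.

≈ (5°S, 57°E)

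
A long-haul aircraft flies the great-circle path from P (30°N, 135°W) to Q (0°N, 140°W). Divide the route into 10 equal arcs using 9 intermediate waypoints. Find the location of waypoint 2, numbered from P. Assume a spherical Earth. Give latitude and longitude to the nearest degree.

≈ (24°N, 136°W)

Write both endpoints as unit vectors p₁, p₂ with components (cos φ cos λ, cos φ sin λ, sin φ).
The central angle between the endpoints is δ = arccos(p₁·p₂) ≈ 0.530 rad (30.4°).
Interpolate at f = 2/10 with slerp weights a = sin((1−f)δ)/sin δ ≈ 0.814, b = sin(fδ)/sin δ ≈ 0.209.
p = a·p₁ + b·p₂ ≈ (-0.659, -0.633, 0.407); φ = arcsin(p_z) ≈ 24.01°, λ = atan2(p_y, p_x) ≈ -136.14°.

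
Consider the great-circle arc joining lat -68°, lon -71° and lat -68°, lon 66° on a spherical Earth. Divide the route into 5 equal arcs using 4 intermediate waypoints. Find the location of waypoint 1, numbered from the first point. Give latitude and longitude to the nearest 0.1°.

The haversine formula gives a central angle δ ≈ 0.712 rad (40.8°) between the endpoints.
Interpolate at f = 1/5 with slerp weights a = sin((1−f)δ)/sin δ ≈ 0.825, b = sin(fδ)/sin δ ≈ 0.217.
p = a·p₁ + b·p₂ ≈ (0.134, -0.218, -0.967); φ = arcsin(p_z) ≈ -75.18°, λ = atan2(p_y, p_x) ≈ -58.47°.

≈ lat -75.2°, lon -58.5°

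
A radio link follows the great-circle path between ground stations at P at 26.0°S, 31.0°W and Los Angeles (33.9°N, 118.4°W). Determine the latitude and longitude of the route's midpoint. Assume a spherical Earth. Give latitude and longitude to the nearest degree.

≈ 5°N, 73°W

Convert each endpoint to a unit vector on the sphere (x = cos φ cos λ, y = cos φ sin λ, z = sin φ).
The central angle between the endpoints is δ = arccos(p₁·p₂) ≈ 1.783 rad (102.2°).
Interpolate at f = 1/2 with slerp weights a = sin((1−f)δ)/sin δ ≈ 0.796, b = sin(fδ)/sin δ ≈ 0.796.
p = a·p₁ + b·p₂ ≈ (0.299, -0.950, 0.095); φ = arcsin(p_z) ≈ 5.45°, λ = atan2(p_y, p_x) ≈ -72.52°.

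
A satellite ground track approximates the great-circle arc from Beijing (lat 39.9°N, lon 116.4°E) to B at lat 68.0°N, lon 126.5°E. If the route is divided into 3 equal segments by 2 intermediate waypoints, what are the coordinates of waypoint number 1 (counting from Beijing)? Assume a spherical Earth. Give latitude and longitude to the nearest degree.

From cos δ = sin φ₁ sin φ₂ + cos φ₁ cos φ₂ cos Δλ, the central angle is δ ≈ 0.500 rad (28.6°).
Interpolate at f = 1/3 with slerp weights a = sin((1−f)δ)/sin δ ≈ 0.682, b = sin(fδ)/sin δ ≈ 0.346.
p = a·p₁ + b·p₂ ≈ (-0.310, 0.573, 0.759); φ = arcsin(p_z) ≈ 49.34°, λ = atan2(p_y, p_x) ≈ 118.40°.

≈ lat 49°N, lon 118°E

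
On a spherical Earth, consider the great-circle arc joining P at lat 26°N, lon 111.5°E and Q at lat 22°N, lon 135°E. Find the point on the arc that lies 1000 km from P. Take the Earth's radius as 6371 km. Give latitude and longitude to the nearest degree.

From cos δ = sin φ₁ sin φ₂ + cos φ₁ cos φ₂ cos Δλ, the central angle is δ ≈ 0.381 rad (21.8°). The total great-circle distance is δ·R ≈ 0.381 × 6371 ≈ 2425 km, so the target fraction is f = 1000/2425 ≈ 0.412.
Interpolate at f ≈ 0.412 with slerp weights a = sin((1−f)δ)/sin δ ≈ 0.597, b = sin(fδ)/sin δ ≈ 0.421.
p = a·p₁ + b·p₂ ≈ (-0.473, 0.775, 0.419); φ = arcsin(p_z) ≈ 24.79°, λ = atan2(p_y, p_x) ≈ 121.37°.

≈ lat 25°N, lon 121°E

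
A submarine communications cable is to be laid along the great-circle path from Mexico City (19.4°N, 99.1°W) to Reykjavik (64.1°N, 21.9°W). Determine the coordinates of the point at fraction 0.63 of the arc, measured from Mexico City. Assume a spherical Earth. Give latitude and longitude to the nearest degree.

≈ (54°N, 67°W)

Convert each endpoint to a unit vector on the sphere (x = cos φ cos λ, y = cos φ sin λ, z = sin φ).
The central angle between the endpoints is δ = arccos(p₁·p₂) ≈ 1.170 rad (67.0°).
Interpolate at f = 0.63 with slerp weights a = sin((1−f)δ)/sin δ ≈ 0.456, b = sin(fδ)/sin δ ≈ 0.730.
p = a·p₁ + b·p₂ ≈ (0.228, -0.543, 0.808); φ = arcsin(p_z) ≈ 53.90°, λ = atan2(p_y, p_x) ≈ -67.24°.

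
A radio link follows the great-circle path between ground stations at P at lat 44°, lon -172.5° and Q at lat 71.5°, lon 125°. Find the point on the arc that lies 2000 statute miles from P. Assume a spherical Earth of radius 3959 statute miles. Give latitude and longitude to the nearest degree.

≈ lat 67°, lon 155°

Convert each endpoint to a unit vector on the sphere (x = cos φ cos λ, y = cos φ sin λ, z = sin φ).
The central angle between the endpoints is δ = arccos(p₁·p₂) ≈ 0.701 rad (40.2°). The total great-circle distance is δ·R ≈ 0.701 × 3959 ≈ 2776 mi, so the target fraction is f = 2000/2776 ≈ 0.721.
Interpolate at f ≈ 0.721 with slerp weights a = sin((1−f)δ)/sin δ ≈ 0.302, b = sin(fδ)/sin δ ≈ 0.750.
p = a·p₁ + b·p₂ ≈ (-0.352, 0.167, 0.921); φ = arcsin(p_z) ≈ 67.09°, λ = atan2(p_y, p_x) ≈ 154.65°.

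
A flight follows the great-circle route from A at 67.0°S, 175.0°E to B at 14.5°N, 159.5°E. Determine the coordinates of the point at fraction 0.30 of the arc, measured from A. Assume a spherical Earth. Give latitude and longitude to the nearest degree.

≈ 43°S, 166°E

The haversine formula gives a central angle δ ≈ 1.436 rad (82.3°) between the endpoints.
Interpolate at f = 0.30 with slerp weights a = sin((1−f)δ)/sin δ ≈ 0.852, b = sin(fδ)/sin δ ≈ 0.421.
p = a·p₁ + b·p₂ ≈ (-0.714, 0.172, -0.679); φ = arcsin(p_z) ≈ -42.75°, λ = atan2(p_y, p_x) ≈ 166.46°.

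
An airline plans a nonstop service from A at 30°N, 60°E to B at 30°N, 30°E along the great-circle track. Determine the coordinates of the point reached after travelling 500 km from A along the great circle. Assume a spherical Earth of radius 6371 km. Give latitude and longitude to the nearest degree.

Write both endpoints as unit vectors p₁, p₂ with components (cos φ cos λ, cos φ sin λ, sin φ).
The central angle between the endpoints is δ = arccos(p₁·p₂) ≈ 0.452 rad (25.9°). The total great-circle distance is δ·R ≈ 0.452 × 6371 ≈ 2881 km, so the target fraction is f = 500/2881 ≈ 0.174.
Interpolate at f ≈ 0.174 with slerp weights a = sin((1−f)δ)/sin δ ≈ 0.835, b = sin(fδ)/sin δ ≈ 0.179.
p = a·p₁ + b·p₂ ≈ (0.496, 0.704, 0.507); φ = arcsin(p_z) ≈ 30.50°, λ = atan2(p_y, p_x) ≈ 54.83°.

≈ 30°N, 55°E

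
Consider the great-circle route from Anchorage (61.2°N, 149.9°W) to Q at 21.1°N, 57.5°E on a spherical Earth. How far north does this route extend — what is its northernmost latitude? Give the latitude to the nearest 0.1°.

≈ 78.0°N

The great circle lies in the plane with unit normal n̂ = (p₁ × p₂)/|p₁ × p₂|.
Here n̂_z ≈ -0.208; the vertex latitude is φ_max = arccos|n̂_z| ≈ 78.0°.
Check via Clairaut: cos φ_max = |cos φ₁| · sin C = cos(61.2°)·sin(25.5°) ≈ 0.208, again giving ≈ 78.0°.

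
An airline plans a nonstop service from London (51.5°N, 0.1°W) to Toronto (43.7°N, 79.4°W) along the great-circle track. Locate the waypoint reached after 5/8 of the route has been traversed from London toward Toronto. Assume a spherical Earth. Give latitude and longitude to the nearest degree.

≈ (53°N, 54°W)

Convert each endpoint to a unit vector on the sphere (x = cos φ cos λ, y = cos φ sin λ, z = sin φ).
The central angle between the endpoints is δ = arccos(p₁·p₂) ≈ 0.897 rad (51.4°).
Interpolate at f = 5/8 with slerp weights a = sin((1−f)δ)/sin δ ≈ 0.422, b = sin(fδ)/sin δ ≈ 0.680.
p = a·p₁ + b·p₂ ≈ (0.353, -0.484, 0.801); φ = arcsin(p_z) ≈ 53.18°, λ = atan2(p_y, p_x) ≈ -53.86°.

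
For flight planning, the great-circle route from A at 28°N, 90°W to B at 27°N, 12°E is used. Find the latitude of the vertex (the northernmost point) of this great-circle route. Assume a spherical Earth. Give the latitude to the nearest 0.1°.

≈ 39.6°N

The great circle lies in the plane with unit normal n̂ = (p₁ × p₂)/|p₁ × p₂|.
Here n̂_z ≈ +0.770; the vertex latitude is φ_max = arccos|n̂_z| ≈ 39.6°.
Check via Clairaut: cos φ_max = |cos φ₁| · sin C = cos(28.0°)·sin(60.8°) ≈ 0.770, again giving ≈ 39.6°.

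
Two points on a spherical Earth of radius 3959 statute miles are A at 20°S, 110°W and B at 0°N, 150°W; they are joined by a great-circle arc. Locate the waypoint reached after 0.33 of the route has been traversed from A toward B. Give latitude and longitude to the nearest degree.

≈ 14°S, 124°W

Convert each endpoint to a unit vector on the sphere (x = cos φ cos λ, y = cos φ sin λ, z = sin φ).
The central angle between the endpoints is δ = arccos(p₁·p₂) ≈ 0.767 rad (44.0°).
Interpolate at f = 0.33 with slerp weights a = sin((1−f)δ)/sin δ ≈ 0.708, b = sin(fδ)/sin δ ≈ 0.361.
p = a·p₁ + b·p₂ ≈ (-0.540, -0.806, -0.242); φ = arcsin(p_z) ≈ -14.02°, λ = atan2(p_y, p_x) ≈ -123.83°.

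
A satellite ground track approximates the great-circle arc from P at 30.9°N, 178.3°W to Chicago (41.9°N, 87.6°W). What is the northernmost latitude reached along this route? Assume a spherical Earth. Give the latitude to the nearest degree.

The great circle lies in the plane with unit normal n̂ = (p₁ × p₂)/|p₁ × p₂|.
Here n̂_z ≈ +0.678; the vertex latitude is φ_max = arccos|n̂_z| ≈ 47.3°.
Check via Clairaut: cos φ_max = |cos φ₁| · sin C = cos(30.9°)·sin(52.2°) ≈ 0.678, again giving ≈ 47.3°.

≈ 47°N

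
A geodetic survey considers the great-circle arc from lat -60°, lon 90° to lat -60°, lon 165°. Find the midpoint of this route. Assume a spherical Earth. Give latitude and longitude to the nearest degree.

The haversine formula gives a central angle δ ≈ 0.619 rad (35.4°) between the endpoints.
Interpolate at f = 1/2 with slerp weights a = sin((1−f)δ)/sin δ ≈ 0.525, b = sin(fδ)/sin δ ≈ 0.525.
p = a·p₁ + b·p₂ ≈ (-0.254, 0.330, -0.909); φ = arcsin(p_z) ≈ -65.39°, λ = atan2(p_y, p_x) ≈ 127.50°.

≈ lat -65°, lon 128°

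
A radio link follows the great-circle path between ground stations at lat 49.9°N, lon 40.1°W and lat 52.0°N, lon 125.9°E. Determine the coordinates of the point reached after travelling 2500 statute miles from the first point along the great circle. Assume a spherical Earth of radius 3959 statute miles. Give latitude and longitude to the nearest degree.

Convert each endpoint to a unit vector on the sphere (x = cos φ cos λ, y = cos φ sin λ, z = sin φ).
The central angle between the endpoints is δ = arccos(p₁·p₂) ≈ 1.351 rad (77.4°). The total great-circle distance is δ·R ≈ 1.351 × 3959 ≈ 5349 mi, so the target fraction is f = 2500/5349 ≈ 0.467.
Interpolate at f ≈ 0.467 with slerp weights a = sin((1−f)δ)/sin δ ≈ 0.675, b = sin(fδ)/sin δ ≈ 0.605.
p = a·p₁ + b·p₂ ≈ (0.114, 0.021, 0.993); φ = arcsin(p_z) ≈ 83.32°, λ = atan2(p_y, p_x) ≈ 10.64°.

≈ lat 83°N, lon 11°E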